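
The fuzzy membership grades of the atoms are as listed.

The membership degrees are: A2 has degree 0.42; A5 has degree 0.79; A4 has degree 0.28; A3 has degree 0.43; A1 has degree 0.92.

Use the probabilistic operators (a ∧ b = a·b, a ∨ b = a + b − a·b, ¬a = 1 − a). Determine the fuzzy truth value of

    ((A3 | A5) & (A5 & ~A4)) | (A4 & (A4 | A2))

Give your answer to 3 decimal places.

0.582

A3 | A5 = a + b − a·b on (0.4300, 0.7900) = 0.8803
~A4 = 1 − 0.2800 = 0.7200
A5 & ~A4 = a·b on (0.7900, 0.7200) = 0.5688
(A3 | A5) & (A5 & ~A4) = a·b on (0.8803, 0.5688) = 0.5007
A4 | A2 = a + b − a·b on (0.2800, 0.4200) = 0.5824
A4 & (A4 | A2) = a·b on (0.2800, 0.5824) = 0.1631
((A3 | A5) & (A5 & ~A4)) | (A4 & (A4 | A2)) = a + b − a·b on (0.5007, 0.1631) = 0.5821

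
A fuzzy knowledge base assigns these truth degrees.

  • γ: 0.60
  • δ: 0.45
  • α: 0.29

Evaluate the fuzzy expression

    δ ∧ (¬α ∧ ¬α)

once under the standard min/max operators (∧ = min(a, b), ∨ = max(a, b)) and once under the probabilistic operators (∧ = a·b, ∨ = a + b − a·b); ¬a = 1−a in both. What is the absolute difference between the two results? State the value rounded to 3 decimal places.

0.223

Under standard min/max:
  ¬α = 1 − 0.29 = 0.71
  ¬α = 1 − 0.29 = 0.71
  ¬α ∧ ¬α = min(a, b) on (0.71, 0.71) = 0.71
  δ ∧ (¬α ∧ ¬α) = min(a, b) on (0.45, 0.71) = 0.45
  → value = 0.4500
Under probabilistic:
  ¬α = 1 − 0.2900 = 0.7100
  ¬α = 1 − 0.2900 = 0.7100
  ¬α ∧ ¬α = a·b on (0.7100, 0.7100) = 0.5041
  δ ∧ (¬α ∧ ¬α) = a·b on (0.4500, 0.5041) = 0.2268
  → value = 0.2268
|0.4500 − 0.2268| = 0.223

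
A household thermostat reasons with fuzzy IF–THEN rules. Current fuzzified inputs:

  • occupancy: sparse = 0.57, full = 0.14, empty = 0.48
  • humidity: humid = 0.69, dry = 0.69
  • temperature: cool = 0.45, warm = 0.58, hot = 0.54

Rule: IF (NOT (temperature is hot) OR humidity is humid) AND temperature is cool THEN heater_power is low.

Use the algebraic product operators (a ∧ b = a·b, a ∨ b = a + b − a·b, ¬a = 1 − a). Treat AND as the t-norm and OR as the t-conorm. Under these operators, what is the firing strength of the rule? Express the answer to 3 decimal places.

0.375

firing strength: (¬hot=1−0.54=0.46 OR humid=0.69) = 0.8326; AND[a·b] with cool=0.45 → w = 0.3747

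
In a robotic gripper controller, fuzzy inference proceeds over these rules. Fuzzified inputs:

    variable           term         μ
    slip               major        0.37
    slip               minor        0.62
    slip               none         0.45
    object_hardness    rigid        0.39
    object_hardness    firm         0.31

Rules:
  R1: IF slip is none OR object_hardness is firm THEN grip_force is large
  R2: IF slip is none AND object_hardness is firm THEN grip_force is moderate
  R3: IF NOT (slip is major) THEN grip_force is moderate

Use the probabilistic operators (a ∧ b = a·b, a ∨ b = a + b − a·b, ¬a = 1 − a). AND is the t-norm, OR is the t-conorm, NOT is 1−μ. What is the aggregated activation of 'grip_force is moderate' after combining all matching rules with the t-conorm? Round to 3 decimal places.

0.682

R1: none=0.45, firm=0.31; OR[a + b − a·b] → w = 0.6205
R2: none=0.45, firm=0.31; AND[a·b] → w = 0.1395
R3: ¬major=1−0.37=0.63 → w = 0.6300
Rules with consequent 'moderate': {R2, R3} → strengths 0.1395, 0.6300
Aggregate via t-conorm [a + b − a·b]: 0.6816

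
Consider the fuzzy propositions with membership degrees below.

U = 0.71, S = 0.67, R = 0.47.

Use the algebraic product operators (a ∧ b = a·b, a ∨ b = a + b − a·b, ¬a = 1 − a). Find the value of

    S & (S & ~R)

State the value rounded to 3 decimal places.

~R = 1 − 0.4700 = 0.5300
S & ~R = a·b on (0.6700, 0.5300) = 0.3551
S & (S & ~R) = a·b on (0.6700, 0.3551) = 0.2379

0.238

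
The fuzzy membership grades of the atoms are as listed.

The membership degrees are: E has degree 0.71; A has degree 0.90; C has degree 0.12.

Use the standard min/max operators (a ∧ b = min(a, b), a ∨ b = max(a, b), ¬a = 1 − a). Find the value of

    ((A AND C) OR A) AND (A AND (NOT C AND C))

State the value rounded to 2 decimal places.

0.12

A AND C = min(a, b) on (0.90, 0.12) = 0.12
(A AND C) OR A = max(a, b) on (0.12, 0.90) = 0.90
NOT C = 1 − 0.12 = 0.88
NOT C AND C = min(a, b) on (0.88, 0.12) = 0.12
A AND (NOT C AND C) = min(a, b) on (0.90, 0.12) = 0.12
((A AND C) OR A) AND (A AND (NOT C AND C)) = min(a, b) on (0.90, 0.12) = 0.12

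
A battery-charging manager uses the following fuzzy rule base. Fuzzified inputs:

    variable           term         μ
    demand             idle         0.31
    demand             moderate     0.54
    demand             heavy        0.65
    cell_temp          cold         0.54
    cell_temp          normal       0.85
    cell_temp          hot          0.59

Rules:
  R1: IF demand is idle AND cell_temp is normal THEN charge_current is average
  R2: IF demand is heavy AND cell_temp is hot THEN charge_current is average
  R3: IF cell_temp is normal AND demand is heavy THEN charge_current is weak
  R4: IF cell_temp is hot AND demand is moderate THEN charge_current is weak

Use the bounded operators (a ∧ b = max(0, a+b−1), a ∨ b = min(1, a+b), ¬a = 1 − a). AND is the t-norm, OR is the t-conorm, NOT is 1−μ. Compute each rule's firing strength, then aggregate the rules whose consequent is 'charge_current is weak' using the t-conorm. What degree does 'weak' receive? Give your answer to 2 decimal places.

R1: idle=0.31, normal=0.85; AND[max(0, a+b−1)] → w = 0.16
R2: heavy=0.65, hot=0.59; AND[max(0, a+b−1)] → w = 0.24
R3: normal=0.85, heavy=0.65; AND[max(0, a+b−1)] → w = 0.50
R4: hot=0.59, moderate=0.54; AND[max(0, a+b−1)] → w = 0.13
Rules with consequent 'weak': {R3, R4} → strengths 0.50, 0.13
Aggregate via t-conorm [min(1, a+b)]: 0.63

0.63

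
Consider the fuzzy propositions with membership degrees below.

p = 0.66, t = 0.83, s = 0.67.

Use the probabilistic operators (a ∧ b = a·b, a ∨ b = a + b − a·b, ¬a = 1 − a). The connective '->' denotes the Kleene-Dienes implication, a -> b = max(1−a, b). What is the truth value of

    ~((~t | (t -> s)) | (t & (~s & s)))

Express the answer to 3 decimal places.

0.224

~t = 1 − 0.8300 = 0.1700
t -> s  [Kleene-Dienes: max(1−a, b)] with a=0.8300, b=0.6700 → 0.6700
~t | (t -> s) = a + b − a·b on (0.1700, 0.6700) = 0.7261
~s = 1 − 0.6700 = 0.3300
~s & s = a·b on (0.3300, 0.6700) = 0.2211
t & (~s & s) = a·b on (0.8300, 0.2211) = 0.1835
(~t | (t -> s)) | (t & (~s & s)) = a + b − a·b on (0.7261, 0.1835) = 0.7764
~((~t | (t -> s)) | (t & (~s & s))) = 1 − 0.7764 = 0.2236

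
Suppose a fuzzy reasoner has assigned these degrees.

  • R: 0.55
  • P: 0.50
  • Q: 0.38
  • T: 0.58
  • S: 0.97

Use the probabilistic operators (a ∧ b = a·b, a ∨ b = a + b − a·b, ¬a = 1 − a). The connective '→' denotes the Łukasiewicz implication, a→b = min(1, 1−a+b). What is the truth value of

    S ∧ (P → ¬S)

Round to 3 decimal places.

¬S = 1 − 0.9700 = 0.0300
P → ¬S  [Łukasiewicz: min(1, 1−a+b)] with a=0.5000, b=0.0300 → 0.5300
S ∧ (P → ¬S) = a·b on (0.9700, 0.5300) = 0.5141

0.514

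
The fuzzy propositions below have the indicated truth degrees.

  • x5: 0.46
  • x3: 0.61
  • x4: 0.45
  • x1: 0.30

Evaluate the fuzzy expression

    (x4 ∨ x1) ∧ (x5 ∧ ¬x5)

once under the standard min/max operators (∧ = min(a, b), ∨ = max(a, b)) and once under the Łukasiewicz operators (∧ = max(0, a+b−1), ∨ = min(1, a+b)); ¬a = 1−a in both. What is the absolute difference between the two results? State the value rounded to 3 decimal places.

0.450

Under standard min/max:
  x4 ∨ x1 = max(a, b) on (0.45, 0.30) = 0.45
  ¬x5 = 1 − 0.46 = 0.54
  x5 ∧ ¬x5 = min(a, b) on (0.46, 0.54) = 0.46
  (x4 ∨ x1) ∧ (x5 ∧ ¬x5) = min(a, b) on (0.45, 0.46) = 0.45
  → value = 0.4500
Under Łukasiewicz:
  x4 ∨ x1 = min(1, a+b) on (0.45, 0.30) = 0.75
  ¬x5 = 1 − 0.46 = 0.54
  x5 ∧ ¬x5 = max(0, a+b−1) on (0.46, 0.54) = 0.00
  (x4 ∨ x1) ∧ (x5 ∧ ¬x5) = max(0, a+b−1) on (0.75, 0.00) = 0.00
  → value = 0.0000
|0.4500 − 0.0000| = 0.450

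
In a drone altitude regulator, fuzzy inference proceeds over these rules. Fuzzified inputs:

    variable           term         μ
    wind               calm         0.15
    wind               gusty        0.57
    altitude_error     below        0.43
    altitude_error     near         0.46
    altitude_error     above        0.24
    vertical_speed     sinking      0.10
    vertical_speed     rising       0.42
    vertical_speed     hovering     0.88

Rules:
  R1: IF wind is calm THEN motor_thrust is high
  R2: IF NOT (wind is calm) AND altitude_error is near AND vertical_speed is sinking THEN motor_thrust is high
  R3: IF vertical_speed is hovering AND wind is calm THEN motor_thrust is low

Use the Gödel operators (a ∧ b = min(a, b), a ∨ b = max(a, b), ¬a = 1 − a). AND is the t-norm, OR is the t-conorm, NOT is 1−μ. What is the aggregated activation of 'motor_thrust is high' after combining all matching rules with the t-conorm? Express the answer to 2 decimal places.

0.15

R1: calm=0.15 → w = 0.15
R2: ¬calm=1−0.15=0.85, near=0.46, sinking=0.10; AND[min(a, b)] → w = 0.10
R3: hovering=0.88, calm=0.15; AND[min(a, b)] → w = 0.15
Rules with consequent 'high': {R1, R2} → strengths 0.15, 0.10
Aggregate via t-conorm [max(a, b)]: 0.15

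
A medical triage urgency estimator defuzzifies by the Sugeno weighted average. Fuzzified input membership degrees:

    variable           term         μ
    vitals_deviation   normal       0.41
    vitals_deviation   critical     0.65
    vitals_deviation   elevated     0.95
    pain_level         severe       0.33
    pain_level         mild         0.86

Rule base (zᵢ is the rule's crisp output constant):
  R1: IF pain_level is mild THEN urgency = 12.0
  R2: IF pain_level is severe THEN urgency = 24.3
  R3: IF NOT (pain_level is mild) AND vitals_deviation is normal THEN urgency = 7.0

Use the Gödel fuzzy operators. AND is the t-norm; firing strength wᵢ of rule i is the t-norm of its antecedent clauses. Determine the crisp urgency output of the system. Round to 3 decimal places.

14.526

R1 (z=12.0): mild=0.86 → w = 0.86
R2 (z=24.3): severe=0.33 → w = 0.33
R3 (z=7.0): ¬mild=1−0.86=0.14, normal=0.41; AND[min(a, b)] → w = 0.14
Weighted average = (0.86·12.0 + 0.33·24.3 + 0.14·7.0) / (0.86 + 0.33 + 0.14)
  = 19.3190 / 1.3300 = 14.526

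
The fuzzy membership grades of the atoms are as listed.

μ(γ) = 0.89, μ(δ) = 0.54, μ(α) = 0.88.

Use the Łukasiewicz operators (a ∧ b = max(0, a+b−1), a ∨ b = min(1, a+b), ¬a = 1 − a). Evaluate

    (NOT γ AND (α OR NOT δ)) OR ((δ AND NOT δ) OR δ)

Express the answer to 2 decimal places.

0.65

NOT γ = 1 − 0.89 = 0.11
NOT δ = 1 − 0.54 = 0.46
α OR NOT δ = min(1, a+b) on (0.88, 0.46) = 1.00
NOT γ AND (α OR NOT δ) = max(0, a+b−1) on (0.11, 1.00) = 0.11
NOT δ = 1 − 0.54 = 0.46
δ AND NOT δ = max(0, a+b−1) on (0.54, 0.46) = 0.00
(δ AND NOT δ) OR δ = min(1, a+b) on (0.00, 0.54) = 0.54
(NOT γ AND (α OR NOT δ)) OR ((δ AND NOT δ) OR δ) = min(1, a+b) on (0.11, 0.54) = 0.65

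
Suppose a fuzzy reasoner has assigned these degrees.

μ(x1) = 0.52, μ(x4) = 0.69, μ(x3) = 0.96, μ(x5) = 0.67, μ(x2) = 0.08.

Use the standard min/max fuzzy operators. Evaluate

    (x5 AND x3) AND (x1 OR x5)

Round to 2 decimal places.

0.67

x5 AND x3 = min(a, b) on (0.67, 0.96) = 0.67
x1 OR x5 = max(a, b) on (0.52, 0.67) = 0.67
(x5 AND x3) AND (x1 OR x5) = min(a, b) on (0.67, 0.67) = 0.67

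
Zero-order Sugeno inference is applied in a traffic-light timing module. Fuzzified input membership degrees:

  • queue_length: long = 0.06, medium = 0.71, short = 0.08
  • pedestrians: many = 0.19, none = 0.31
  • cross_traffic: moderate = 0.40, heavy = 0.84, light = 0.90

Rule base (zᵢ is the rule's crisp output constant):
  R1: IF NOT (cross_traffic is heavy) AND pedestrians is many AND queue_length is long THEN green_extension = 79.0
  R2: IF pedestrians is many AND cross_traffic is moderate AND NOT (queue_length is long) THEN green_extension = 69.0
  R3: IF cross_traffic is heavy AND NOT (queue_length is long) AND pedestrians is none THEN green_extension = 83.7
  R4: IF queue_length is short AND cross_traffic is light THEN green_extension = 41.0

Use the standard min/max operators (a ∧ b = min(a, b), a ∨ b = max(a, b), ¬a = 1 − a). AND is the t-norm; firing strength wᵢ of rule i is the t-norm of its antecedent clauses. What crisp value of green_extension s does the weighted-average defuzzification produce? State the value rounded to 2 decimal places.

73.56

R1 (z=79.0): ¬heavy=1−0.84=0.16, many=0.19, long=0.06; AND[min(a, b)] → w = 0.06
R2 (z=69.0): many=0.19, moderate=0.40, ¬long=1−0.06=0.94; AND[min(a, b)] → w = 0.19
R3 (z=83.7): heavy=0.84, ¬long=1−0.06=0.94, none=0.31; AND[min(a, b)] → w = 0.31
R4 (z=41.0): short=0.08, light=0.90; AND[min(a, b)] → w = 0.08
Weighted average = (0.06·79.0 + 0.19·69.0 + 0.31·83.7 + 0.08·41.0) / (0.06 + 0.19 + 0.31 + 0.08)
  = 47.0770 / 0.6400 = 73.56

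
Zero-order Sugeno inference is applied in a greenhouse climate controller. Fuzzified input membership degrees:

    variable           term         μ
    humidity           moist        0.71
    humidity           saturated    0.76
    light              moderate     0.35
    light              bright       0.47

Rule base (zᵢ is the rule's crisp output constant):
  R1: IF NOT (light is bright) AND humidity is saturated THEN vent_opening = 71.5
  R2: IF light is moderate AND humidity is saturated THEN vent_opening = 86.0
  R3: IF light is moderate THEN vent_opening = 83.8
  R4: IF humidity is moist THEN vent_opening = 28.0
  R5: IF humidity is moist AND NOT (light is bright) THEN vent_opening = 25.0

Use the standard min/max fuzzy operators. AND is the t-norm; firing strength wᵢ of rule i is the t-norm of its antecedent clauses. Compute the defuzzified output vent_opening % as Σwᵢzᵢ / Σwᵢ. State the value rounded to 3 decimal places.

R1 (z=71.5): ¬bright=1−0.47=0.53, saturated=0.76; AND[min(a, b)] → w = 0.53
R2 (z=86.0): moderate=0.35, saturated=0.76; AND[min(a, b)] → w = 0.35
R3 (z=83.8): moderate=0.35 → w = 0.35
R4 (z=28.0): moist=0.71 → w = 0.71
R5 (z=25.0): moist=0.71, ¬bright=1−0.47=0.53; AND[min(a, b)] → w = 0.53
Weighted average = (0.53·71.5 + 0.35·86.0 + 0.35·83.8 + 0.71·28.0 + 0.53·25.0) / (0.53 + 0.35 + 0.35 + 0.71 + 0.53)
  = 130.4550 / 2.4700 = 52.816

52.816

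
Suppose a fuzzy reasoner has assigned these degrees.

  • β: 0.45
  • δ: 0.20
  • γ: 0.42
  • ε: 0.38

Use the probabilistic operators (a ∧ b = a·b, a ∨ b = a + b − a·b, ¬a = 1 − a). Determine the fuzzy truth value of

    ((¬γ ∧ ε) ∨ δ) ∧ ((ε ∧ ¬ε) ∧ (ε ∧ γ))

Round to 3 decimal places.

¬γ = 1 − 0.4200 = 0.5800
¬γ ∧ ε = a·b on (0.5800, 0.3800) = 0.2204
(¬γ ∧ ε) ∨ δ = a + b − a·b on (0.2204, 0.2000) = 0.3763
¬ε = 1 − 0.3800 = 0.6200
ε ∧ ¬ε = a·b on (0.3800, 0.6200) = 0.2356
ε ∧ γ = a·b on (0.3800, 0.4200) = 0.1596
(ε ∧ ¬ε) ∧ (ε ∧ γ) = a·b on (0.2356, 0.1596) = 0.0376
((¬γ ∧ ε) ∨ δ) ∧ ((ε ∧ ¬ε) ∧ (ε ∧ γ)) = a·b on (0.3763, 0.0376) = 0.0142

0.014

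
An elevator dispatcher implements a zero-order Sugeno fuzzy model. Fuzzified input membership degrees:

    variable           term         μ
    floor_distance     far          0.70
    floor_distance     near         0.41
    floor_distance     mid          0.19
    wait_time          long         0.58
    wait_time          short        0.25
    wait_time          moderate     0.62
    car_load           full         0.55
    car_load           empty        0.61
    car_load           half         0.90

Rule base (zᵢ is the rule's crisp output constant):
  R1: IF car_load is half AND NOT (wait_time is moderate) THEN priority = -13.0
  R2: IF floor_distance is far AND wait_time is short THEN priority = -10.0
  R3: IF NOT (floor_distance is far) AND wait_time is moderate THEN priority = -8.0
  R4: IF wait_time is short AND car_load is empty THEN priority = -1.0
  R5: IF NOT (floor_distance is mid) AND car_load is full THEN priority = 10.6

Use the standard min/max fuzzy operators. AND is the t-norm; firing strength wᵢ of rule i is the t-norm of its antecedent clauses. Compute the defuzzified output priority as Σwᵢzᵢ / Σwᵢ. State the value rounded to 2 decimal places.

R1 (z=-13.0): half=0.90, ¬moderate=1−0.62=0.38; AND[min(a, b)] → w = 0.38
R2 (z=-10.0): far=0.70, short=0.25; AND[min(a, b)] → w = 0.25
R3 (z=-8.0): ¬far=1−0.70=0.30, moderate=0.62; AND[min(a, b)] → w = 0.30
R4 (z=-1.0): short=0.25, empty=0.61; AND[min(a, b)] → w = 0.25
R5 (z=10.6): ¬mid=1−0.19=0.81, full=0.55; AND[min(a, b)] → w = 0.55
Weighted average = (0.38·-13.0 + 0.25·-10.0 + 0.30·-8.0 + 0.25·-1.0 + 0.55·10.6) / (0.38 + 0.25 + 0.30 + 0.25 + 0.55)
  = -4.2600 / 1.7300 = -2.46

-2.46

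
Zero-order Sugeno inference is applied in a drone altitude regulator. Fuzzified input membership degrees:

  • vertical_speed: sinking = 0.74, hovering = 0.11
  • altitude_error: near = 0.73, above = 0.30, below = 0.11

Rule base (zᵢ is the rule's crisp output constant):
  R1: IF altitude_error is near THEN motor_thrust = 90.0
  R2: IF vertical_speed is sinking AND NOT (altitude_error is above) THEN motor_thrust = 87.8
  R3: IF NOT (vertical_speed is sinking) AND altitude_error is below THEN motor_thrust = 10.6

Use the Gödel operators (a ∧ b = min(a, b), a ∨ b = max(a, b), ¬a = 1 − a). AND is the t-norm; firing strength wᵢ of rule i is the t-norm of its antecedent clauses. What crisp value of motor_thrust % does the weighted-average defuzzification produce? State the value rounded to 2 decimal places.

R1 (z=90.0): near=0.73 → w = 0.73
R2 (z=87.8): sinking=0.74, ¬above=1−0.30=0.70; AND[min(a, b)] → w = 0.70
R3 (z=10.6): ¬sinking=1−0.74=0.26, below=0.11; AND[min(a, b)] → w = 0.11
Weighted average = (0.73·90.0 + 0.70·87.8 + 0.11·10.6) / (0.73 + 0.70 + 0.11)
  = 128.3260 / 1.5400 = 83.33

83.33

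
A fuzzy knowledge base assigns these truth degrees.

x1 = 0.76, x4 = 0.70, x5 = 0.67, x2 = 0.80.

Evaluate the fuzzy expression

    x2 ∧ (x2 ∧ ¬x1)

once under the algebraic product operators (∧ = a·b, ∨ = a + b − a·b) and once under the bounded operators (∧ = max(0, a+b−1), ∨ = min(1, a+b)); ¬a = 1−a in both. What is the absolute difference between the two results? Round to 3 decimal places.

0.154

Under algebraic product:
  ¬x1 = 1 − 0.7600 = 0.2400
  x2 ∧ ¬x1 = a·b on (0.8000, 0.2400) = 0.1920
  x2 ∧ (x2 ∧ ¬x1) = a·b on (0.8000, 0.1920) = 0.1536
  → value = 0.1536
Under bounded:
  ¬x1 = 1 − 0.76 = 0.24
  x2 ∧ ¬x1 = max(0, a+b−1) on (0.80, 0.24) = 0.04
  x2 ∧ (x2 ∧ ¬x1) = max(0, a+b−1) on (0.80, 0.04) = 0.00
  → value = 0.0000
|0.1536 − 0.0000| = 0.154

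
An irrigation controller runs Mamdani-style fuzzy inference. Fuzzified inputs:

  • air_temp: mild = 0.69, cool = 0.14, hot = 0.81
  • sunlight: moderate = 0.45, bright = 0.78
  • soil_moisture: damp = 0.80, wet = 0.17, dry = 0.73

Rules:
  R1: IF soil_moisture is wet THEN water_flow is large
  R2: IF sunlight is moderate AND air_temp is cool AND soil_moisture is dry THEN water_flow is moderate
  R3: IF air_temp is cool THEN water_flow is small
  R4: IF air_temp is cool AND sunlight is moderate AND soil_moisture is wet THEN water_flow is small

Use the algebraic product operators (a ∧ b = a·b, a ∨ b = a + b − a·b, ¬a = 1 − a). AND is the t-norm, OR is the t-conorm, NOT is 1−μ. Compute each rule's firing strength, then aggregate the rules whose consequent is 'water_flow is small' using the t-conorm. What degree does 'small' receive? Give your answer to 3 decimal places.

0.149

R1: wet=0.17 → w = 0.1700
R2: moderate=0.45, cool=0.14, dry=0.73; AND[a·b] → w = 0.0460
R3: cool=0.14 → w = 0.1400
R4: cool=0.14, moderate=0.45, wet=0.17; AND[a·b] → w = 0.0107
Rules with consequent 'small': {R3, R4} → strengths 0.1400, 0.0107
Aggregate via t-conorm [a + b − a·b]: 0.1492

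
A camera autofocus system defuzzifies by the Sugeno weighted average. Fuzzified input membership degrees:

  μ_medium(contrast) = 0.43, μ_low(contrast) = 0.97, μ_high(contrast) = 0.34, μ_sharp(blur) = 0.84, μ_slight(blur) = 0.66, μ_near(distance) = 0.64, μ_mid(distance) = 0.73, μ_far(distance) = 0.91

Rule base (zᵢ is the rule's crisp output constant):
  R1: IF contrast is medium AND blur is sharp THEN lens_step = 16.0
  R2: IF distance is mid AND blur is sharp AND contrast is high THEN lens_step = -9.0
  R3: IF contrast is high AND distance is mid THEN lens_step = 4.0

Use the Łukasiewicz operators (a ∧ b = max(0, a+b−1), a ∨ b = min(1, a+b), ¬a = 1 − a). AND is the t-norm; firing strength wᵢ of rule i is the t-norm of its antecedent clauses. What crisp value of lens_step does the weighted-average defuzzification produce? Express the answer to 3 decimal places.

13.529

R1 (z=16.0): medium=0.43, sharp=0.84; AND[max(0, a+b−1)] → w = 0.27
R2 (z=-9.0): mid=0.73, sharp=0.84, high=0.34; AND[max(0, a+b−1)] → w = 0.00
R3 (z=4.0): high=0.34, mid=0.73; AND[max(0, a+b−1)] → w = 0.07
Weighted average = (0.27·16.0 + 0.00·-9.0 + 0.07·4.0) / (0.27 + 0.00 + 0.07)
  = 4.6000 / 0.3400 = 13.529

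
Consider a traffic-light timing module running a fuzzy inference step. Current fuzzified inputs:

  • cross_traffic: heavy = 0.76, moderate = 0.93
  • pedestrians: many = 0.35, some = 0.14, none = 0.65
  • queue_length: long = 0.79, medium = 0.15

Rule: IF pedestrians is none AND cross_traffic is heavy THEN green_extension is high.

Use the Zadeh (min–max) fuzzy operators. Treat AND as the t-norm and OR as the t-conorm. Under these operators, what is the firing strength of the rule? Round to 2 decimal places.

firing strength: none=0.65, heavy=0.76; AND[min(a, b)] → w = 0.65

0.65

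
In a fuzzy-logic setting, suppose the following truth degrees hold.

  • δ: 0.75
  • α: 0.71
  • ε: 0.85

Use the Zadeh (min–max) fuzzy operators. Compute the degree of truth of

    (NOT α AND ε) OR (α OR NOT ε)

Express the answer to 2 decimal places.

NOT α = 1 − 0.71 = 0.29
NOT α AND ε = min(a, b) on (0.29, 0.85) = 0.29
NOT ε = 1 − 0.85 = 0.15
α OR NOT ε = max(a, b) on (0.71, 0.15) = 0.71
(NOT α AND ε) OR (α OR NOT ε) = max(a, b) on (0.29, 0.71) = 0.71

0.71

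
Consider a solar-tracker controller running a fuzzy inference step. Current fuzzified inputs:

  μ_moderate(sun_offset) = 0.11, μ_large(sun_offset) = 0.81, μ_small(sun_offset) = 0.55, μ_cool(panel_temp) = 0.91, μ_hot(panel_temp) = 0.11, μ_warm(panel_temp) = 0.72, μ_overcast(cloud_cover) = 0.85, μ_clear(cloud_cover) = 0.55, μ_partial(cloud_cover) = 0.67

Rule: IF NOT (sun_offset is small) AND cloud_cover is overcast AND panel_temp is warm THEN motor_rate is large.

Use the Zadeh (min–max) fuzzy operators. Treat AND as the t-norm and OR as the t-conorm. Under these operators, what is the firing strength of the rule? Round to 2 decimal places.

0.45

firing strength: ¬small=1−0.55=0.45, overcast=0.85, warm=0.72; AND[min(a, b)] → w = 0.45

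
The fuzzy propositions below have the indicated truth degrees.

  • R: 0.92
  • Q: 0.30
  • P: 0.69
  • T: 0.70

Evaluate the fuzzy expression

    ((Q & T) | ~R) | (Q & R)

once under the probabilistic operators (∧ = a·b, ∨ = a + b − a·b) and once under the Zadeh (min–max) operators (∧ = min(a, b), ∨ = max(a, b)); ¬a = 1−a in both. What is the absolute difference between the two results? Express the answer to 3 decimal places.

0.174

Under probabilistic:
  Q & T = a·b on (0.3000, 0.7000) = 0.2100
  ~R = 1 − 0.9200 = 0.0800
  (Q & T) | ~R = a + b − a·b on (0.2100, 0.0800) = 0.2732
  Q & R = a·b on (0.3000, 0.9200) = 0.2760
  ((Q & T) | ~R) | (Q & R) = a + b − a·b on (0.2732, 0.2760) = 0.4738
  → value = 0.4738
Under Zadeh (min–max):
  Q & T = min(a, b) on (0.30, 0.70) = 0.30
  ~R = 1 − 0.92 = 0.08
  (Q & T) | ~R = max(a, b) on (0.30, 0.08) = 0.30
  Q & R = min(a, b) on (0.30, 0.92) = 0.30
  ((Q & T) | ~R) | (Q & R) = max(a, b) on (0.30, 0.30) = 0.30
  → value = 0.3000
|0.4738 − 0.3000| = 0.174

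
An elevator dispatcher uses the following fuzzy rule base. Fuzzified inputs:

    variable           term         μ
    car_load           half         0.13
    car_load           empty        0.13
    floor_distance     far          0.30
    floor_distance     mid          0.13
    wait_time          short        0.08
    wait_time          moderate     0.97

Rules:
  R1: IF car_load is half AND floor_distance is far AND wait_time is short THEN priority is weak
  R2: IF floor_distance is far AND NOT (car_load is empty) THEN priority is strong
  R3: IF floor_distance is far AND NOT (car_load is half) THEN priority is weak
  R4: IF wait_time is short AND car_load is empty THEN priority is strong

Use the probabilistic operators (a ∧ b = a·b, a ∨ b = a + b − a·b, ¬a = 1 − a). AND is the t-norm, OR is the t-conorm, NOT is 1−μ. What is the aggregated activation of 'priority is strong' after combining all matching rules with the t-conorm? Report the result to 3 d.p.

0.269

R1: half=0.13, far=0.30, short=0.08; AND[a·b] → w = 0.0031
R2: far=0.30, ¬empty=1−0.13=0.87; AND[a·b] → w = 0.2610
R3: far=0.30, ¬half=1−0.13=0.87; AND[a·b] → w = 0.2610
R4: short=0.08, empty=0.13; AND[a·b] → w = 0.0104
Rules with consequent 'strong': {R2, R4} → strengths 0.2610, 0.0104
Aggregate via t-conorm [a + b − a·b]: 0.2687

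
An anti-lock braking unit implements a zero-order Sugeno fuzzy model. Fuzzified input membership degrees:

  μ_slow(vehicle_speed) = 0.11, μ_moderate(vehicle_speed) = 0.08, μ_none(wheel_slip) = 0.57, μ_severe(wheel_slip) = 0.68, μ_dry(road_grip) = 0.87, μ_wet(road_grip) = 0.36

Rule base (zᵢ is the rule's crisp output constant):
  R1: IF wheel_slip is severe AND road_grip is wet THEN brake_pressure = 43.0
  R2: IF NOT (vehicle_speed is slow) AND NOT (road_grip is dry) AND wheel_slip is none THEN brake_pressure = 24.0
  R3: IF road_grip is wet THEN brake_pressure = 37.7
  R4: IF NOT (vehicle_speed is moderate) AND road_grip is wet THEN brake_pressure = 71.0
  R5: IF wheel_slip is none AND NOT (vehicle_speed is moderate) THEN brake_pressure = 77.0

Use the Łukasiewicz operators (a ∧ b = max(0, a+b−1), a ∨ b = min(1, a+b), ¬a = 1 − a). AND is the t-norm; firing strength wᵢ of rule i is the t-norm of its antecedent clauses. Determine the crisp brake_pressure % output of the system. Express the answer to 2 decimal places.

62.31

R1 (z=43.0): severe=0.68, wet=0.36; AND[max(0, a+b−1)] → w = 0.04
R2 (z=24.0): ¬slow=1−0.11=0.89, ¬dry=1−0.87=0.13, none=0.57; AND[max(0, a+b−1)] → w = 0.00
R3 (z=37.7): wet=0.36 → w = 0.36
R4 (z=71.0): ¬moderate=1−0.08=0.92, wet=0.36; AND[max(0, a+b−1)] → w = 0.28
R5 (z=77.0): none=0.57, ¬moderate=1−0.08=0.92; AND[max(0, a+b−1)] → w = 0.49
Weighted average = (0.04·43.0 + 0.00·24.0 + 0.36·37.7 + 0.28·71.0 + 0.49·77.0) / (0.04 + 0.00 + 0.36 + 0.28 + 0.49)
  = 72.9020 / 1.1700 = 62.31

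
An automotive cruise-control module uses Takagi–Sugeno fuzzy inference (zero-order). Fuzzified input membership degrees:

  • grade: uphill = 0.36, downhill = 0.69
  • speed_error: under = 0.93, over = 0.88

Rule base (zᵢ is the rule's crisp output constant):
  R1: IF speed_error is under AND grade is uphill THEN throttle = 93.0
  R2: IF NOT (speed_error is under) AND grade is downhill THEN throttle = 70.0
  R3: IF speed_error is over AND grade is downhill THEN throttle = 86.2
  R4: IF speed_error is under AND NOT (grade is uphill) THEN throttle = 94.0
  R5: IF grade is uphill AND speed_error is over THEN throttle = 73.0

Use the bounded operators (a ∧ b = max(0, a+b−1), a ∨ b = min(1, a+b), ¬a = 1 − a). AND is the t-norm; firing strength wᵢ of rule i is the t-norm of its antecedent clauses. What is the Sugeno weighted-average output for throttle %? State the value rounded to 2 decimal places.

R1 (z=93.0): under=0.93, uphill=0.36; AND[max(0, a+b−1)] → w = 0.29
R2 (z=70.0): ¬under=1−0.93=0.07, downhill=0.69; AND[max(0, a+b−1)] → w = 0.00
R3 (z=86.2): over=0.88, downhill=0.69; AND[max(0, a+b−1)] → w = 0.57
R4 (z=94.0): under=0.93, ¬uphill=1−0.36=0.64; AND[max(0, a+b−1)] → w = 0.57
R5 (z=73.0): uphill=0.36, over=0.88; AND[max(0, a+b−1)] → w = 0.24
Weighted average = (0.29·93.0 + 0.00·70.0 + 0.57·86.2 + 0.57·94.0 + 0.24·73.0) / (0.29 + 0.00 + 0.57 + 0.57 + 0.24)
  = 147.2040 / 1.6700 = 88.15

88.15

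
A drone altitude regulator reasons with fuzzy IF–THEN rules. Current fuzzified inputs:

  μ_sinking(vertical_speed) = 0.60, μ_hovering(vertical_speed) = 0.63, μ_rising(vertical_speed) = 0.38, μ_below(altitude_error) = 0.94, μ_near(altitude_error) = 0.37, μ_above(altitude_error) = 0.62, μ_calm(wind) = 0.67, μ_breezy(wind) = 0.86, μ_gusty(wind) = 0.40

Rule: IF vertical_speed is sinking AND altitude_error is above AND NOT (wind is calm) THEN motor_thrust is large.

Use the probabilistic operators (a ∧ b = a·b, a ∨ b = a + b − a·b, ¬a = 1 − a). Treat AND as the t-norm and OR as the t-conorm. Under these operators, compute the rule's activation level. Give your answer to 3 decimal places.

firing strength: sinking=0.60, above=0.62, ¬calm=1−0.67=0.33; AND[a·b] → w = 0.1228

0.123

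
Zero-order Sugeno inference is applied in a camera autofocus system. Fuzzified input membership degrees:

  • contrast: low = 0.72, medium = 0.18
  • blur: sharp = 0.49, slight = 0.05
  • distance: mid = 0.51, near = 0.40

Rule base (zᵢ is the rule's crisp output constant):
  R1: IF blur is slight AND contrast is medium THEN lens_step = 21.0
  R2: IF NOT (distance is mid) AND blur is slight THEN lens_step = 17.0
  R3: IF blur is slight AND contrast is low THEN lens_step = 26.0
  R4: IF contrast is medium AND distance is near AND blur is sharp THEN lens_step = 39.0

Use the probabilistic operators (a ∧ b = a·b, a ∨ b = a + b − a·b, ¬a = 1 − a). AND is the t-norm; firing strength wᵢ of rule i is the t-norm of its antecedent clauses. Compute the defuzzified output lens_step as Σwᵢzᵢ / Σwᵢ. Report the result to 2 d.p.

R1 (z=21.0): slight=0.05, medium=0.18; AND[a·b] → w = 0.0090
R2 (z=17.0): ¬mid=1−0.51=0.49, slight=0.05; AND[a·b] → w = 0.0245
R3 (z=26.0): slight=0.05, low=0.72; AND[a·b] → w = 0.0360
R4 (z=39.0): medium=0.18, near=0.40, sharp=0.49; AND[a·b] → w = 0.0353
Weighted average = (0.0090·21.0 + 0.0245·17.0 + 0.0360·26.0 + 0.0353·39.0) / (0.0090 + 0.0245 + 0.0360 + 0.0353)
  = 2.9174 / 0.1048 = 27.84

27.84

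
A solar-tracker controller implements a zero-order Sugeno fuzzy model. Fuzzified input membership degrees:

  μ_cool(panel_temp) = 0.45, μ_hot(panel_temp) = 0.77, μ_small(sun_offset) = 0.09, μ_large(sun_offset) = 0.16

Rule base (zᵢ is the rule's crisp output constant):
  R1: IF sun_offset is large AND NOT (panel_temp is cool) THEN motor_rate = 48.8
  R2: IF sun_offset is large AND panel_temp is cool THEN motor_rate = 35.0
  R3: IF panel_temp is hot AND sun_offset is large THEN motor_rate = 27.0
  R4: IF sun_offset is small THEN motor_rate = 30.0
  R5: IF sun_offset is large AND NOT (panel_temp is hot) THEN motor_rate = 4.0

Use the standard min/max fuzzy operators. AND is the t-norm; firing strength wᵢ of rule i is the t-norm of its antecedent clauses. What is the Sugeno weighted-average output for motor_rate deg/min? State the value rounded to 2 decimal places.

R1 (z=48.8): large=0.16, ¬cool=1−0.45=0.55; AND[min(a, b)] → w = 0.16
R2 (z=35.0): large=0.16, cool=0.45; AND[min(a, b)] → w = 0.16
R3 (z=27.0): hot=0.77, large=0.16; AND[min(a, b)] → w = 0.16
R4 (z=30.0): small=0.09 → w = 0.09
R5 (z=4.0): large=0.16, ¬hot=1−0.77=0.23; AND[min(a, b)] → w = 0.16
Weighted average = (0.16·48.8 + 0.16·35.0 + 0.16·27.0 + 0.09·30.0 + 0.16·4.0) / (0.16 + 0.16 + 0.16 + 0.09 + 0.16)
  = 21.0680 / 0.7300 = 28.86

28.86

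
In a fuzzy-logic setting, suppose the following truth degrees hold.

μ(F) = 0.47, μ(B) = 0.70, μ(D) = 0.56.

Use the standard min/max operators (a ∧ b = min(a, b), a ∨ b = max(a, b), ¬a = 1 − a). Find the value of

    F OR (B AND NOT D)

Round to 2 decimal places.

NOT D = 1 − 0.56 = 0.44
B AND NOT D = min(a, b) on (0.70, 0.44) = 0.44
F OR (B AND NOT D) = max(a, b) on (0.47, 0.44) = 0.47

0.47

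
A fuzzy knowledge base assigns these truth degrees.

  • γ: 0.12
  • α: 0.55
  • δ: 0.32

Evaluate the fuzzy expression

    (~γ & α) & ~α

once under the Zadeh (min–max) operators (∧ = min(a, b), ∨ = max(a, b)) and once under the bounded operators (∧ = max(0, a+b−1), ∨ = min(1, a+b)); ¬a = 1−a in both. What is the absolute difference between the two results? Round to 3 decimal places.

Under Zadeh (min–max):
  ~γ = 1 − 0.12 = 0.88
  ~γ & α = min(a, b) on (0.88, 0.55) = 0.55
  ~α = 1 − 0.55 = 0.45
  (~γ & α) & ~α = min(a, b) on (0.55, 0.45) = 0.45
  → value = 0.4500
Under bounded:
  ~γ = 1 − 0.12 = 0.88
  ~γ & α = max(0, a+b−1) on (0.88, 0.55) = 0.43
  ~α = 1 − 0.55 = 0.45
  (~γ & α) & ~α = max(0, a+b−1) on (0.43, 0.45) = 0.00
  → value = 0.0000
|0.4500 − 0.0000| = 0.450

0.450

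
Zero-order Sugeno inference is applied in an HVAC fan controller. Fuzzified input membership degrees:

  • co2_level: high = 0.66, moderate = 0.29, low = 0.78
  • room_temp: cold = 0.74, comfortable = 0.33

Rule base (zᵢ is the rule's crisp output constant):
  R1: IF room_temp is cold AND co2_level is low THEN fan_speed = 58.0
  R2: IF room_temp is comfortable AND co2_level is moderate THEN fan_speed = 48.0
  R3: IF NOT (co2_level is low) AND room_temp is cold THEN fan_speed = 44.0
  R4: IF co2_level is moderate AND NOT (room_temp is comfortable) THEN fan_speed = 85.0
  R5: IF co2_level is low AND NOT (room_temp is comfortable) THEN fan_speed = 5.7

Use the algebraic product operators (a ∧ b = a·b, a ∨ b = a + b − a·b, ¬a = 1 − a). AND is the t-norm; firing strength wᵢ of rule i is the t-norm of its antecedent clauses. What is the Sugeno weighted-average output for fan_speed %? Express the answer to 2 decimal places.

41.69

R1 (z=58.0): cold=0.74, low=0.78; AND[a·b] → w = 0.5772
R2 (z=48.0): comfortable=0.33, moderate=0.29; AND[a·b] → w = 0.0957
R3 (z=44.0): ¬low=1−0.78=0.22, cold=0.74; AND[a·b] → w = 0.1628
R4 (z=85.0): moderate=0.29, ¬comfortable=1−0.33=0.67; AND[a·b] → w = 0.1943
R5 (z=5.7): low=0.78, ¬comfortable=1−0.33=0.67; AND[a·b] → w = 0.5226
Weighted average = (0.5772·58.0 + 0.0957·48.0 + 0.1628·44.0 + 0.1943·85.0 + 0.5226·5.7) / (0.5772 + 0.0957 + 0.1628 + 0.1943 + 0.5226)
  = 64.7287 / 1.5526 = 41.69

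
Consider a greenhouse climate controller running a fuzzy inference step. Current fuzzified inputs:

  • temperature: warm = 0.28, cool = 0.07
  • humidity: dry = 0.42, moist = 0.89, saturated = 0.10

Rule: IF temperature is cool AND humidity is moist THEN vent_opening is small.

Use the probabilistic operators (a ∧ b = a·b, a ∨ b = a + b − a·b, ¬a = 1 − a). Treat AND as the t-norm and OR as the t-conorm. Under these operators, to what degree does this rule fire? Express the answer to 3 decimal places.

0.062

firing strength: cool=0.07, moist=0.89; AND[a·b] → w = 0.0623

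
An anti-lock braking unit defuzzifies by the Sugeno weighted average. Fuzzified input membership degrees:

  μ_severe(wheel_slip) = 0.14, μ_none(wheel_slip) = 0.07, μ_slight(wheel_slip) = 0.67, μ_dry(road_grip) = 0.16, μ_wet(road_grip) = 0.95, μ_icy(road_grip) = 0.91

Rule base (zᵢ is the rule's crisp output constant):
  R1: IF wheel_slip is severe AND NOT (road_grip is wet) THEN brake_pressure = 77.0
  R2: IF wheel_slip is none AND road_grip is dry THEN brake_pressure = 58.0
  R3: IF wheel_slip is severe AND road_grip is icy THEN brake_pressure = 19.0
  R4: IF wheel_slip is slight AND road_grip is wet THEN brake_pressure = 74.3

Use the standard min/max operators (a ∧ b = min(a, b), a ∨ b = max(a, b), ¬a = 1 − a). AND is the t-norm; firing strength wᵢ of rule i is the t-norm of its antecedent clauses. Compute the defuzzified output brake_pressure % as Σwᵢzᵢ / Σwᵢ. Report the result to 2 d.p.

64.89

R1 (z=77.0): severe=0.14, ¬wet=1−0.95=0.05; AND[min(a, b)] → w = 0.05
R2 (z=58.0): none=0.07, dry=0.16; AND[min(a, b)] → w = 0.07
R3 (z=19.0): severe=0.14, icy=0.91; AND[min(a, b)] → w = 0.14
R4 (z=74.3): slight=0.67, wet=0.95; AND[min(a, b)] → w = 0.67
Weighted average = (0.05·77.0 + 0.07·58.0 + 0.14·19.0 + 0.67·74.3) / (0.05 + 0.07 + 0.14 + 0.67)
  = 60.3510 / 0.9300 = 64.89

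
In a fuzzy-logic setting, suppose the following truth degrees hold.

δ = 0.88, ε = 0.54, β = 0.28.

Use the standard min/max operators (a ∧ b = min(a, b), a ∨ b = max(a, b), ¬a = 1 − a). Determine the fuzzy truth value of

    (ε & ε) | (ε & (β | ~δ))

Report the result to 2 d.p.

0.54

ε & ε = min(a, b) on (0.54, 0.54) = 0.54
~δ = 1 − 0.88 = 0.12
β | ~δ = max(a, b) on (0.28, 0.12) = 0.28
ε & (β | ~δ) = min(a, b) on (0.54, 0.28) = 0.28
(ε & ε) | (ε & (β | ~δ)) = max(a, b) on (0.54, 0.28) = 0.54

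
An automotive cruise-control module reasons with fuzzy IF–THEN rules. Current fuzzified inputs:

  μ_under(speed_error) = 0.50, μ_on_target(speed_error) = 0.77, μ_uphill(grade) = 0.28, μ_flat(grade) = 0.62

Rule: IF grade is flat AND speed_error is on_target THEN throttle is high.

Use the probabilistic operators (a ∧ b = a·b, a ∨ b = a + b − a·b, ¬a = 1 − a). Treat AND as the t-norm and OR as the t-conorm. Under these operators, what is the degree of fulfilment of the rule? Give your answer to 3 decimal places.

firing strength: flat=0.62, on_target=0.77; AND[a·b] → w = 0.4774

0.477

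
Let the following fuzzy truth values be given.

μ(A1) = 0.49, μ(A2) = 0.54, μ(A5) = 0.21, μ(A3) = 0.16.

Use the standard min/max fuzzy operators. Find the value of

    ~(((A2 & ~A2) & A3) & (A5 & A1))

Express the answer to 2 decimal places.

0.84

~A2 = 1 − 0.54 = 0.46
A2 & ~A2 = min(a, b) on (0.54, 0.46) = 0.46
(A2 & ~A2) & A3 = min(a, b) on (0.46, 0.16) = 0.16
A5 & A1 = min(a, b) on (0.21, 0.49) = 0.21
((A2 & ~A2) & A3) & (A5 & A1) = min(a, b) on (0.16, 0.21) = 0.16
~(((A2 & ~A2) & A3) & (A5 & A1)) = 1 − 0.16 = 0.84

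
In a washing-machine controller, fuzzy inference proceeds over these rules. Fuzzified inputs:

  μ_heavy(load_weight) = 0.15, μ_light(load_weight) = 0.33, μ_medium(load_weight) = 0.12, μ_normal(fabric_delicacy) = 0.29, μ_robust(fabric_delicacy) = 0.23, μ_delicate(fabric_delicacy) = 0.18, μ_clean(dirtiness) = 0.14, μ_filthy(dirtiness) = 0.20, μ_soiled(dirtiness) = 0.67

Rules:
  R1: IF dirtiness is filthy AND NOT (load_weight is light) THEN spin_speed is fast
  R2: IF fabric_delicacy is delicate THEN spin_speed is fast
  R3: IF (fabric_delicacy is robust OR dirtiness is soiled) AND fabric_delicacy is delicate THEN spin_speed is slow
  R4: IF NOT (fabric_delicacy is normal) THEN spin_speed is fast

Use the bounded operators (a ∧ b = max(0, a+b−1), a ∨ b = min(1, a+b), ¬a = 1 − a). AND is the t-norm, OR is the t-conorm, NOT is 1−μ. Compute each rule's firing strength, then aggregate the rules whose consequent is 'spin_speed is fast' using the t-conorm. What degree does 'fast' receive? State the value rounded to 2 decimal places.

R1: filthy=0.20, ¬light=1−0.33=0.67; AND[max(0, a+b−1)] → w = 0.00
R2: delicate=0.18 → w = 0.18
R3: (robust=0.23 OR soiled=0.67) = 0.90; AND[max(0, a+b−1)] with delicate=0.18 → w = 0.08
R4: ¬normal=1−0.29=0.71 → w = 0.71
Rules with consequent 'fast': {R1, R2, R4} → strengths 0.00, 0.18, 0.71
Aggregate via t-conorm [min(1, a+b)]: 0.89

0.89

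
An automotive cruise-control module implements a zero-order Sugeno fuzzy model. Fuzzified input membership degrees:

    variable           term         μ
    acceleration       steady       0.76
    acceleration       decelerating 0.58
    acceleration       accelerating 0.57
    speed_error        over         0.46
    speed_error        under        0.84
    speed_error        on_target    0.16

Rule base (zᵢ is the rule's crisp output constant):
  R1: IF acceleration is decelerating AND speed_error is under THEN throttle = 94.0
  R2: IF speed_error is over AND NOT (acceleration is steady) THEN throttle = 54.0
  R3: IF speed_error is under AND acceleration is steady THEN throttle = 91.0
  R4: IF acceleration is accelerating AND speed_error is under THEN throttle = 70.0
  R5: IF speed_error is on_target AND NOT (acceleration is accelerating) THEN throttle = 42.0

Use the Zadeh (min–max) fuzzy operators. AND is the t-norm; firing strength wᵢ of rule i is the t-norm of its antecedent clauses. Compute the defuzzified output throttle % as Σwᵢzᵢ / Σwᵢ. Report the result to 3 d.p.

79.333

R1 (z=94.0): decelerating=0.58, under=0.84; AND[min(a, b)] → w = 0.58
R2 (z=54.0): over=0.46, ¬steady=1−0.76=0.24; AND[min(a, b)] → w = 0.24
R3 (z=91.0): under=0.84, steady=0.76; AND[min(a, b)] → w = 0.76
R4 (z=70.0): accelerating=0.57, under=0.84; AND[min(a, b)] → w = 0.57
R5 (z=42.0): on_target=0.16, ¬accelerating=1−0.57=0.43; AND[min(a, b)] → w = 0.16
Weighted average = (0.58·94.0 + 0.24·54.0 + 0.76·91.0 + 0.57·70.0 + 0.16·42.0) / (0.58 + 0.24 + 0.76 + 0.57 + 0.16)
  = 183.2600 / 2.3100 = 79.333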